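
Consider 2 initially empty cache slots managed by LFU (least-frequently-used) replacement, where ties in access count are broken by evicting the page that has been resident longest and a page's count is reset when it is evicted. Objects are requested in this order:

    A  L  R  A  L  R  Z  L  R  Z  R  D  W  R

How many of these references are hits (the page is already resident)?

2

A → fault, frames (A)
L → fault, frames (A L)
R → fault, evict A, frames (L R)
A → fault, evict L, frames (R A)
L → fault, evict R, frames (A L)
R → fault, evict A, frames (L R)
Z → fault, evict L, frames (R Z)
L → fault, evict R, frames (Z L)
R → fault, evict Z, frames (L R)
Z → fault, evict L, frames (R Z)
R → hit
D → fault, evict Z, frames (R D)
W → fault, evict D, frames (R W)
R → hit
Hits: 2.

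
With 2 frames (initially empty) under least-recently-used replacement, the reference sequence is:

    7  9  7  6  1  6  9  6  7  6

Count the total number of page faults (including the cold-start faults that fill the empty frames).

6

7: miss, frames (7)
9: miss, frames (7 9)
7: hit
6: miss, evict 9, frames (7 6)
1: miss, evict 7, frames (6 1)
6: hit
9: miss, evict 1, frames (6 9)
6: hit
7: miss, evict 9, frames (6 7)
6: hit
Page faults: 6.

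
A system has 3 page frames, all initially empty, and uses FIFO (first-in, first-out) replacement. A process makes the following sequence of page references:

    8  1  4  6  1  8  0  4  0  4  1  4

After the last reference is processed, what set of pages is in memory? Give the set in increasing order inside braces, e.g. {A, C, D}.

8: miss, frames [8]
1: miss, frames [8, 1]
4: miss, frames [8, 1, 4]
6: miss, evict 8, frames [1, 4, 6]
1: hit
8: miss, evict 1, frames [4, 6, 8]
0: miss, evict 4, frames [6, 8, 0]
4: miss, evict 6, frames [8, 0, 4]
0: hit
4: hit
1: miss, evict 8, frames [0, 4, 1]
4: hit

{0, 1, 4}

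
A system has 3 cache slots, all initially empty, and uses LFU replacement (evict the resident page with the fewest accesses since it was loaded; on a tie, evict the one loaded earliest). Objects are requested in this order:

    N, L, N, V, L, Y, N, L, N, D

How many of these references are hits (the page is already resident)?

5

N: miss, frames [N]
L: miss, frames [N, L]
N: hit
V: miss, frames [N, L, V]
L: hit
Y: miss, evict V, frames [N, L, Y]
N: hit
L: hit
N: hit
D: miss, evict Y, frames [N, L, D]
Hits: 5.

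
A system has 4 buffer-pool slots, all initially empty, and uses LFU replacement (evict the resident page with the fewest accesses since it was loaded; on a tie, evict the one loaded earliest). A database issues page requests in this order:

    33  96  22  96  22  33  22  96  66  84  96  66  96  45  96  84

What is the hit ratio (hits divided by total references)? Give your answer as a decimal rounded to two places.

33 → fault, frames (33)
96 → fault, frames (33 96)
22 → fault, frames (33 96 22)
96 → hit
22 → hit
33 → hit
22 → hit
96 → hit
66 → fault, frames (33 96 22 66)
84 → fault, evict 66, frames (33 96 22 84)
96 → hit
66 → fault, evict 84, frames (33 96 22 66)
96 → hit
45 → fault, evict 66, frames (33 96 22 45)
96 → hit
84 → fault, evict 45, frames (33 96 22 84)
Hits: 8 of 16 references → 8/16 = 0.5000.

0.50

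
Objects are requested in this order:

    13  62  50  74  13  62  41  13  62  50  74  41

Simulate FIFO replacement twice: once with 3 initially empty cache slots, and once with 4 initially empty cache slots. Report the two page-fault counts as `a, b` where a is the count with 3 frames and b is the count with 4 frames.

9, 10

3 frames: F F F F F F F . . F F . → 9 faults.
4 frames: F F F F . . F F F F F F → 10 faults.
10 > 9: adding a frame increased faults — Belady's anomaly.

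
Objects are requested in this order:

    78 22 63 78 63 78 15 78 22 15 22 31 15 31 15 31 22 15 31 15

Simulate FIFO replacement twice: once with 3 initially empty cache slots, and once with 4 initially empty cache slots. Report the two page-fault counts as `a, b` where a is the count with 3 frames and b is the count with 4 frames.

8, 5

3 frames: F F F . . . F F F . . F F . . . . . . . → 8 faults.
4 frames: F F F . . . F . . . . F . . . . . . . . → 5 faults.
5 < 8: adding a frame reduced faults, as is typical.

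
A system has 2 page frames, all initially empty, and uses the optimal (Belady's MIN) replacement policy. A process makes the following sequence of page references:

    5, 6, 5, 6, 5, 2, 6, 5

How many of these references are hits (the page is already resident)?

4

5: fault, frames [5]
6: fault, frames [5, 6]
5: hit
6: hit
5: hit
2: fault, evict 5, frames [6, 2]
6: hit
5: fault, evict 2, frames [6, 5]
Hits: 4.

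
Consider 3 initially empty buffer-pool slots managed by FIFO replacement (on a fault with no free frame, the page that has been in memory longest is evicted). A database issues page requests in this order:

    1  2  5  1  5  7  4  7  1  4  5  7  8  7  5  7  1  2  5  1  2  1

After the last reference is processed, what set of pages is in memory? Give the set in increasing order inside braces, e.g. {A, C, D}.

1 → miss, frames {1}
2 → miss, frames {1,2}
5 → miss, frames {1,2,5}
1 → hit
5 → hit
7 → miss, evict 1, frames {2,5,7}
4 → miss, evict 2, frames {5,7,4}
7 → hit
1 → miss, evict 5, frames {7,4,1}
4 → hit
5 → miss, evict 7, frames {4,1,5}
7 → miss, evict 4, frames {1,5,7}
8 → miss, evict 1, frames {5,7,8}
7 → hit
5 → hit
7 → hit
1 → miss, evict 5, frames {7,8,1}
2 → miss, evict 7, frames {8,1,2}
5 → miss, evict 8, frames {1,2,5}
1 → hit
2 → hit
1 → hit

{1, 2, 5}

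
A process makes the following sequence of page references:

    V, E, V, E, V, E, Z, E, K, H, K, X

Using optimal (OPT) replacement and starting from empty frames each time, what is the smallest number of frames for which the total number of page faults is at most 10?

f=1: 12 faults
f=2: 6 faults
f=3: 6 faults
f=4: 6 faults
f=5: 6 faults
f=6: 6 faults
Smallest f with faults ≤ 10 is 2.

2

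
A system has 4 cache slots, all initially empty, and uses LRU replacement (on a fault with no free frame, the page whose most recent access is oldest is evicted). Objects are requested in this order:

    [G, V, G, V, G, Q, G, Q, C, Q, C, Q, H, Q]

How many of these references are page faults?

5

G → miss, frames [G]
V → miss, frames [G, V]
G → hit
V → hit
G → hit
Q → miss, frames [V, G, Q]
G → hit
Q → hit
C → miss, frames [V, G, Q, C]
Q → hit
C → hit
Q → hit
H → miss, evict V, frames [G, C, Q, H]
Q → hit
Page faults: 5.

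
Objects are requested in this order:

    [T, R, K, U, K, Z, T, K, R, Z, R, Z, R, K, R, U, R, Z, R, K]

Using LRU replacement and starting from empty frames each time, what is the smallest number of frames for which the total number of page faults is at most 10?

4

f=1: 20 faults
f=2: 13 faults
f=3: 11 faults
f=4: 8 faults
f=5: 5 faults
Smallest f with faults ≤ 10 is 4.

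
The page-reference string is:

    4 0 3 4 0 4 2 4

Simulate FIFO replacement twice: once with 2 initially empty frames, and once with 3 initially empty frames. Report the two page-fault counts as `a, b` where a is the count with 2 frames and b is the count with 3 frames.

7, 5

2 frames: F F F F F . F F → 7 faults.
3 frames: F F F . . . F F → 5 faults.
5 < 7: adding a frame reduced faults, as is typical.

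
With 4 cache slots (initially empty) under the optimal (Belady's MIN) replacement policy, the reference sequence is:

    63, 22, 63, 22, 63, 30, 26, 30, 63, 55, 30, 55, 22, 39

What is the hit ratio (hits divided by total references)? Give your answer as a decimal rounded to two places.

0.57

63 → miss, frames {63}
22 → miss, frames {63,22}
63 → hit
22 → hit
63 → hit
30 → miss, frames {63,22,30}
26 → miss, frames {63,22,30,26}
30 → hit
63 → hit
55 → miss, evict 26, frames {63,22,30,55}
30 → hit
55 → hit
22 → hit
39 → miss, evict 55, frames {63,22,30,39}
Hits: 8 of 14 references → 8/14 = 0.5714.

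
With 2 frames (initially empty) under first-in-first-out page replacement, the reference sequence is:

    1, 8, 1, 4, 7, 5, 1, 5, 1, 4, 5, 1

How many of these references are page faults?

9

1 → miss, frames [1]
8 → miss, frames [1, 8]
1 → hit
4 → miss, evict 1, frames [8, 4]
7 → miss, evict 8, frames [4, 7]
5 → miss, evict 4, frames [7, 5]
1 → miss, evict 7, frames [5, 1]
5 → hit
1 → hit
4 → miss, evict 5, frames [1, 4]
5 → miss, evict 1, frames [4, 5]
1 → miss, evict 4, frames [5, 1]
Page faults: 9.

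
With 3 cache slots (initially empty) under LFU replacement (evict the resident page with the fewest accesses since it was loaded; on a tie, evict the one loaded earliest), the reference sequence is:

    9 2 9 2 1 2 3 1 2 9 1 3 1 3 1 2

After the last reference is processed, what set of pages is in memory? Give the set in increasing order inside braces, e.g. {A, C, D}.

9 -> fault, frames {9}
2 -> fault, frames {9,2}
9 -> hit
2 -> hit
1 -> fault, frames {9,2,1}
2 -> hit
3 -> fault, evict 1, frames {9,2,3}
1 -> fault, evict 3, frames {9,2,1}
2 -> hit
9 -> hit
1 -> hit
3 -> fault, evict 1, frames {9,2,3}
1 -> fault, evict 3, frames {9,2,1}
3 -> fault, evict 1, frames {9,2,3}
1 -> fault, evict 3, frames {9,2,1}
2 -> hit

{1, 2, 9}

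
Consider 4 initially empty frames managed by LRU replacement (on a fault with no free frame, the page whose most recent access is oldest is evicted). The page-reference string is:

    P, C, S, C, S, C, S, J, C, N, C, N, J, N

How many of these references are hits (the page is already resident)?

P: fault, frames [P]
C: fault, frames [P, C]
S: fault, frames [P, C, S]
C: hit
S: hit
C: hit
S: hit
J: fault, frames [P, C, S, J]
C: hit
N: fault, evict P, frames [S, J, C, N]
C: hit
N: hit
J: hit
N: hit
Hits: 9.

9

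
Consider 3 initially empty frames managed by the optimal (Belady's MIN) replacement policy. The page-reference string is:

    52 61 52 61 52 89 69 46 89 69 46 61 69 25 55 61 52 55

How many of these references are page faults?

9

52 -> miss, frames [52]
61 -> miss, frames [52, 61]
52 -> hit
61 -> hit
52 -> hit
89 -> miss, frames [52, 61, 89]
69 -> miss, evict 52, frames [61, 89, 69]
46 -> miss, evict 61, frames [89, 69, 46]
89 -> hit
69 -> hit
46 -> hit
61 -> miss, evict 46, frames [89, 69, 61]
69 -> hit
25 -> miss, evict 69, frames [89, 61, 25]
55 -> miss, evict 25, frames [89, 61, 55]
61 -> hit
52 -> miss, evict 61, frames [89, 55, 52]
55 -> hit
Page faults: 9.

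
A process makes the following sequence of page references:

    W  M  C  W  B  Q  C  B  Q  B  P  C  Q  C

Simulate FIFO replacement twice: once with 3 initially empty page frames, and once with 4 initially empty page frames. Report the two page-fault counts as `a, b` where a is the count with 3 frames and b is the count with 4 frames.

7, 6

3 frames: F F F . F F . . . . F F . . → 7 faults.
4 frames: F F F . F F . . . . F . . . → 6 faults.
6 < 7: adding a frame reduced faults, as is typical.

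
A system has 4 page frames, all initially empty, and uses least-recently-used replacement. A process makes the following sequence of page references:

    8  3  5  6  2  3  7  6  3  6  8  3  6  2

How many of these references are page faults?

8 -> fault, frames (8)
3 -> fault, frames (8 3)
5 -> fault, frames (8 3 5)
6 -> fault, frames (8 3 5 6)
2 -> fault, evict 8, frames (3 5 6 2)
3 -> hit
7 -> fault, evict 5, frames (6 2 3 7)
6 -> hit
3 -> hit
6 -> hit
8 -> fault, evict 2, frames (7 3 6 8)
3 -> hit
6 -> hit
2 -> fault, evict 7, frames (8 3 6 2)
Page faults: 8.

8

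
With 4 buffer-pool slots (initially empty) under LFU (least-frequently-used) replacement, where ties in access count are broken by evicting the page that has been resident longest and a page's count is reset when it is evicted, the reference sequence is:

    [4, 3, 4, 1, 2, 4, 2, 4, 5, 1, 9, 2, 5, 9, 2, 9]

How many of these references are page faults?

4 → miss, frames [4]
3 → miss, frames [4, 3]
4 → hit
1 → miss, frames [4, 3, 1]
2 → miss, frames [4, 3, 1, 2]
4 → hit
2 → hit
4 → hit
5 → miss, evict 3, frames [4, 1, 2, 5]
1 → hit
9 → miss, evict 5, frames [4, 1, 2, 9]
2 → hit
5 → miss, evict 9, frames [4, 1, 2, 5]
9 → miss, evict 5, frames [4, 1, 2, 9]
2 → hit
9 → hit
Page faults: 8.

8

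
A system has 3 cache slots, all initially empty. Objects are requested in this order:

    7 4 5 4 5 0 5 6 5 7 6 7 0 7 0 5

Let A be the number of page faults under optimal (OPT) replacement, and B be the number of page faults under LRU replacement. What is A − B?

Under OPT: F F F . . F . F . . . . F . . . → 6 faults.
Under LRU: F F F . . F . F . F . . F . . F → 8 faults.
A − B = 6 − 8 = -2.

-2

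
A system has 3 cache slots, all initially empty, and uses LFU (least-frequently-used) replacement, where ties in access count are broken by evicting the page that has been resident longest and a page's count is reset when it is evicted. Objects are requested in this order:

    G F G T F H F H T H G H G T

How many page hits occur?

7

G -> miss, frames {G}
F -> miss, frames {G,F}
G -> hit
T -> miss, frames {G,F,T}
F -> hit
H -> miss, evict T, frames {G,F,H}
F -> hit
H -> hit
T -> miss, evict G, frames {F,H,T}
H -> hit
G -> miss, evict T, frames {F,H,G}
H -> hit
G -> hit
T -> miss, evict G, frames {F,H,T}
Hits: 7.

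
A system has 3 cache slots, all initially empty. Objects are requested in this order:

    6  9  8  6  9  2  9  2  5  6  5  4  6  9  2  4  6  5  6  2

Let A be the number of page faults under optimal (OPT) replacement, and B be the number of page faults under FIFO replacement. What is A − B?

Under OPT: F F F . . F . . F . . F . . F . . F . . → 8 faults.
Under FIFO: F F F . . F . . F F . F . F F . F F . . → 11 faults.
A − B = 8 − 11 = -3.

-3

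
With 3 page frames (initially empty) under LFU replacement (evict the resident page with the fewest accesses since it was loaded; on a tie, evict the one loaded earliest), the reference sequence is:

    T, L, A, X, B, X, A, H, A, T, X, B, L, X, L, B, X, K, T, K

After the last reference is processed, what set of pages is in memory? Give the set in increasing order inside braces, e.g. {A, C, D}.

{A, K, X}

T → miss, frames (T)
L → miss, frames (T L)
A → miss, frames (T L A)
X → miss, evict T, frames (L A X)
B → miss, evict L, frames (A X B)
X → hit
A → hit
H → miss, evict B, frames (A X H)
A → hit
T → miss, evict H, frames (A X T)
X → hit
B → miss, evict T, frames (A X B)
L → miss, evict B, frames (A X L)
X → hit
L → hit
B → miss, evict L, frames (A X B)
X → hit
K → miss, evict B, frames (A X K)
T → miss, evict K, frames (A X T)
K → miss, evict T, frames (A X K)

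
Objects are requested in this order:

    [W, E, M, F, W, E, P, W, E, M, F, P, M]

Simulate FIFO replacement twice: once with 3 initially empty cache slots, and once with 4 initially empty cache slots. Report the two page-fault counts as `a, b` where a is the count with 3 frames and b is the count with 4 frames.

9, 10

3 frames: F F F F F F F . . F F . . → 9 faults.
4 frames: F F F F . . F F F F F F . → 10 faults.
10 > 9: adding a frame increased faults — Belady's anomaly.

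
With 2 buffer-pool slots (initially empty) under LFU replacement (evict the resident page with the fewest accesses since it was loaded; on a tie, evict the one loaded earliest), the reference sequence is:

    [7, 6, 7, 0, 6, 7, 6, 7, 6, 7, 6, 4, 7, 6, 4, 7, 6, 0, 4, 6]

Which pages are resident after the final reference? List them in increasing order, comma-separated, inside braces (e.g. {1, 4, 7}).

7 -> fault, frames (7)
6 -> fault, frames (7 6)
7 -> hit
0 -> fault, evict 6, frames (7 0)
6 -> fault, evict 0, frames (7 6)
7 -> hit
6 -> hit
7 -> hit
6 -> hit
7 -> hit
6 -> hit
4 -> fault, evict 6, frames (7 4)
7 -> hit
6 -> fault, evict 4, frames (7 6)
4 -> fault, evict 6, frames (7 4)
7 -> hit
6 -> fault, evict 4, frames (7 6)
0 -> fault, evict 6, frames (7 0)
4 -> fault, evict 0, frames (7 4)
6 -> fault, evict 4, frames (7 6)

{6, 7}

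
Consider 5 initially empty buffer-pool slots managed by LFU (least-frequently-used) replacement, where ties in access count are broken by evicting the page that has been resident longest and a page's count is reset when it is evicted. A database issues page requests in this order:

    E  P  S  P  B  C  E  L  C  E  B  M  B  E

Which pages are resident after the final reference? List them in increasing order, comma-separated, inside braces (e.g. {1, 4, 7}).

{B, C, E, M, P}

E → fault, frames {E}
P → fault, frames {E,P}
S → fault, frames {E,P,S}
P → hit
B → fault, frames {E,P,S,B}
C → fault, frames {E,P,S,B,C}
E → hit
L → fault, evict S, frames {E,P,B,C,L}
C → hit
E → hit
B → hit
M → fault, evict L, frames {E,P,B,C,M}
B → hit
E → hit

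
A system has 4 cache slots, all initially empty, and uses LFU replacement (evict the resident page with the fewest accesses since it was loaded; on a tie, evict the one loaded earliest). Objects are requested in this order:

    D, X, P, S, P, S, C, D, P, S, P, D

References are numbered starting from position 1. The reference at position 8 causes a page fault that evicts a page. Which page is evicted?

X

pos 1: D -> fault, frames {D}
pos 2: X -> fault, frames {D,X}
pos 3: P -> fault, frames {D,X,P}
pos 4: S -> fault, frames {D,X,P,S}
pos 5: P -> hit
pos 6: S -> hit
pos 7: C -> fault, evict D, frames {X,P,S,C}
pos 8: D -> fault, evict X, frames {P,S,C,D}
At position 8, page X is evicted.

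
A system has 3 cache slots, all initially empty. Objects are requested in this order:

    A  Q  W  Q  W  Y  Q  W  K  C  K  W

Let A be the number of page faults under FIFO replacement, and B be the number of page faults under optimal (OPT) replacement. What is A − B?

1

Under FIFO: F F F . . F . . F F . F → 7 faults.
Under OPT: F F F . . F . . F F . . → 6 faults.
A − B = 7 − 6 = 1.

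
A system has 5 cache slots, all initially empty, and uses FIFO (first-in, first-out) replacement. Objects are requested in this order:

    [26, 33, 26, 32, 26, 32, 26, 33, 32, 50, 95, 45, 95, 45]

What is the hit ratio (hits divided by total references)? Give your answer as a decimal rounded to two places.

0.57

26 -> fault, frames {26}
33 -> fault, frames {26,33}
26 -> hit
32 -> fault, frames {26,33,32}
26 -> hit
32 -> hit
26 -> hit
33 -> hit
32 -> hit
50 -> fault, frames {26,33,32,50}
95 -> fault, frames {26,33,32,50,95}
45 -> fault, evict 26, frames {33,32,50,95,45}
95 -> hit
45 -> hit
Hits: 8 of 14 references → 8/14 = 0.5714.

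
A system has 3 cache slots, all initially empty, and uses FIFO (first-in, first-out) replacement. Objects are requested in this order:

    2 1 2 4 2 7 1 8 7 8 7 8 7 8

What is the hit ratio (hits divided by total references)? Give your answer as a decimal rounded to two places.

2: miss, frames (2)
1: miss, frames (2 1)
2: hit
4: miss, frames (2 1 4)
2: hit
7: miss, evict 2, frames (1 4 7)
1: hit
8: miss, evict 1, frames (4 7 8)
7: hit
8: hit
7: hit
8: hit
7: hit
8: hit
Hits: 9 of 14 references → 9/14 = 0.6429.

0.64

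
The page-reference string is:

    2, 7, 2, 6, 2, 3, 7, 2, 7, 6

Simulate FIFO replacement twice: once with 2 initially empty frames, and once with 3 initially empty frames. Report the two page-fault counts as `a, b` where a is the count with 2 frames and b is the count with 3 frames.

8, 7

2 frames: F F . F F F F F . F → 8 faults.
3 frames: F F . F . F . F F F → 7 faults.
7 < 8: adding a frame reduced faults, as is typical.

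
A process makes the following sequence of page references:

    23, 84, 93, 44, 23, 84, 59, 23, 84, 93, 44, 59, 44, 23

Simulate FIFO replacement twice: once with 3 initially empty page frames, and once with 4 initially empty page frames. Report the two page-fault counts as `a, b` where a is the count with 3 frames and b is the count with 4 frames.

10, 11

3 frames: F F F F F F F . . F F . . F → 10 faults.
4 frames: F F F F . . F F F F F F . F → 11 faults.
11 > 10: adding a frame increased faults — Belady's anomaly.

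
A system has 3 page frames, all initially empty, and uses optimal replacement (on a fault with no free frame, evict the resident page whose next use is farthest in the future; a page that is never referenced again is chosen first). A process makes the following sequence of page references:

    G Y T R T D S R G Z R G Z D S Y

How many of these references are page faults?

10

G → fault, frames (G)
Y → fault, frames (G Y)
T → fault, frames (G Y T)
R → fault, evict Y, frames (G T R)
T → hit
D → fault, evict T, frames (G R D)
S → fault, evict D, frames (G R S)
R → hit
G → hit
Z → fault, evict S, frames (G R Z)
R → hit
G → hit
Z → hit
D → fault, evict Z, frames (G R D)
S → fault, evict D, frames (G R S)
Y → fault, evict S, frames (G R Y)
Page faults: 10.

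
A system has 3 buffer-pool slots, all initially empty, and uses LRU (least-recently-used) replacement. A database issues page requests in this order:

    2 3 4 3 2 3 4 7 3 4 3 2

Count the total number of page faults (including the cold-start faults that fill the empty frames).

2 → miss, frames [2]
3 → miss, frames [2, 3]
4 → miss, frames [2, 3, 4]
3 → hit
2 → hit
3 → hit
4 → hit
7 → miss, evict 2, frames [3, 4, 7]
3 → hit
4 → hit
3 → hit
2 → miss, evict 7, frames [4, 3, 2]
Page faults: 5.

5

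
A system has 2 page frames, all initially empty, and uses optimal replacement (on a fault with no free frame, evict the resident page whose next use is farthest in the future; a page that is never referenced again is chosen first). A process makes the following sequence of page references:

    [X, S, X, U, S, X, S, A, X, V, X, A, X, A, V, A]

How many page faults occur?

X: fault, frames [X]
S: fault, frames [X, S]
X: hit
U: fault, evict X, frames [S, U]
S: hit
X: fault, evict U, frames [S, X]
S: hit
A: fault, evict S, frames [X, A]
X: hit
V: fault, evict A, frames [X, V]
X: hit
A: fault, evict V, frames [X, A]
X: hit
A: hit
V: fault, evict X, frames [A, V]
A: hit
Page faults: 8.

8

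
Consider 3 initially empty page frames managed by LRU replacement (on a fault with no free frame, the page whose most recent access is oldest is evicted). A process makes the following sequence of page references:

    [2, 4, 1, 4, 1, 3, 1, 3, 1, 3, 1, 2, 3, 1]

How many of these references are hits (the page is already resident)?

9

2 -> miss, frames (2)
4 -> miss, frames (2 4)
1 -> miss, frames (2 4 1)
4 -> hit
1 -> hit
3 -> miss, evict 2, frames (4 1 3)
1 -> hit
3 -> hit
1 -> hit
3 -> hit
1 -> hit
2 -> miss, evict 4, frames (3 1 2)
3 -> hit
1 -> hit
Hits: 9.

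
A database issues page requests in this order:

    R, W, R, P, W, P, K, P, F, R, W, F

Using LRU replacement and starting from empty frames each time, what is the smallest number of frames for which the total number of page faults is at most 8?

f=1: 12 faults
f=2: 9 faults
f=3: 7 faults
f=4: 7 faults
f=5: 5 faults
Smallest f with faults ≤ 8 is 3.

3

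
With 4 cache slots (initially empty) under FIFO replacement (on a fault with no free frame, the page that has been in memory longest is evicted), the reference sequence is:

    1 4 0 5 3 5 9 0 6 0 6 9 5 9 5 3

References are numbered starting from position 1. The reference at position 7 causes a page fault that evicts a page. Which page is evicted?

4

pos 1: 1 → fault, frames [1]
pos 2: 4 → fault, frames [1, 4]
pos 3: 0 → fault, frames [1, 4, 0]
pos 4: 5 → fault, frames [1, 4, 0, 5]
pos 5: 3 → fault, evict 1, frames [4, 0, 5, 3]
pos 6: 5 → hit
pos 7: 9 → fault, evict 4, frames [0, 5, 3, 9]
At position 7, page 4 is evicted.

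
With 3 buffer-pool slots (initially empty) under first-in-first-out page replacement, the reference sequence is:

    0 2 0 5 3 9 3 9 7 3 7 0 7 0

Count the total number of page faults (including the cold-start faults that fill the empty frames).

7

0: miss, frames [0]
2: miss, frames [0, 2]
0: hit
5: miss, frames [0, 2, 5]
3: miss, evict 0, frames [2, 5, 3]
9: miss, evict 2, frames [5, 3, 9]
3: hit
9: hit
7: miss, evict 5, frames [3, 9, 7]
3: hit
7: hit
0: miss, evict 3, frames [9, 7, 0]
7: hit
0: hit
Page faults: 7.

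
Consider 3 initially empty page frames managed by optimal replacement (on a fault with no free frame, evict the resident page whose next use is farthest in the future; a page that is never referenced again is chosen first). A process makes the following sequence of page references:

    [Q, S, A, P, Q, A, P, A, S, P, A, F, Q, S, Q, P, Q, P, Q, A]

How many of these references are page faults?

8

Q -> fault, frames [Q]
S -> fault, frames [Q, S]
A -> fault, frames [Q, S, A]
P -> fault, evict S, frames [Q, A, P]
Q -> hit
A -> hit
P -> hit
A -> hit
S -> fault, evict Q, frames [A, P, S]
P -> hit
A -> hit
F -> fault, evict A, frames [P, S, F]
Q -> fault, evict F, frames [P, S, Q]
S -> hit
Q -> hit
P -> hit
Q -> hit
P -> hit
Q -> hit
A -> fault, evict Q, frames [P, S, A]
Page faults: 8.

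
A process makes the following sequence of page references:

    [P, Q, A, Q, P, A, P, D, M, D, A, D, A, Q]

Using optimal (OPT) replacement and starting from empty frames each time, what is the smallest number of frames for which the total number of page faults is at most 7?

3

f=1: 14 faults
f=2: 8 faults
f=3: 6 faults
f=4: 5 faults
f=5: 5 faults
Smallest f with faults ≤ 7 is 3.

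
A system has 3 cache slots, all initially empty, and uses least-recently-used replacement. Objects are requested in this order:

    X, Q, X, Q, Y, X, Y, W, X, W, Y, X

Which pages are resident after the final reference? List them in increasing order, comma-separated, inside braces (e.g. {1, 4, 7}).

{W, X, Y}

X: fault, frames {X}
Q: fault, frames {X,Q}
X: hit
Q: hit
Y: fault, frames {X,Q,Y}
X: hit
Y: hit
W: fault, evict Q, frames {X,Y,W}
X: hit
W: hit
Y: hit
X: hit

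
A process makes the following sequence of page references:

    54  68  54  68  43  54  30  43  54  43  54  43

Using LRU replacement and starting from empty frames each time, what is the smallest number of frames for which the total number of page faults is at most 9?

f=1: 12 faults
f=2: 7 faults
f=3: 4 faults
f=4: 4 faults
Smallest f with faults ≤ 9 is 2.

2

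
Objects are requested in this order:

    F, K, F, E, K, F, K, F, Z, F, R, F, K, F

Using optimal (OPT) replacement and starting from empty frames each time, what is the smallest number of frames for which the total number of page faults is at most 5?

f=1: 14 faults
f=2: 7 faults
f=3: 5 faults
f=4: 5 faults
f=5: 5 faults
Smallest f with faults ≤ 5 is 3.

3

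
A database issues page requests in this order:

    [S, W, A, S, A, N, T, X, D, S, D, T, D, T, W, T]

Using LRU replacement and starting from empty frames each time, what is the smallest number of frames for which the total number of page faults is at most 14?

2

f=1: 16 faults
f=2: 11 faults
f=3: 10 faults
f=4: 9 faults
f=5: 9 faults
f=6: 8 faults
f=7: 7 faults
Smallest f with faults ≤ 14 is 2.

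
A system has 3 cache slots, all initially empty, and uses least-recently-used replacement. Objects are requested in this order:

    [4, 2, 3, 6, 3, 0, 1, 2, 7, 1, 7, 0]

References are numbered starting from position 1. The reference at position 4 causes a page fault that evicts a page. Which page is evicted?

4

pos 1: 4 → fault, frames (4)
pos 2: 2 → fault, frames (4 2)
pos 3: 3 → fault, frames (4 2 3)
pos 4: 6 → fault, evict 4, frames (2 3 6)
At position 4, page 4 is evicted.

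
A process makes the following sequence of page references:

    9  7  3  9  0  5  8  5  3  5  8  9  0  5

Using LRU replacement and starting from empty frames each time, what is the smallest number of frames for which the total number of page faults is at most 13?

2

f=1: 14 faults
f=2: 12 faults
f=3: 10 faults
f=4: 9 faults
f=5: 6 faults
f=6: 6 faults
Smallest f with faults ≤ 13 is 2.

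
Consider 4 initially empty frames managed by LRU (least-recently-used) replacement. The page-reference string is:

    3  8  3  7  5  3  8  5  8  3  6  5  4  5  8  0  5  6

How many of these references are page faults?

3: fault, frames [3]
8: fault, frames [3, 8]
3: hit
7: fault, frames [8, 3, 7]
5: fault, frames [8, 3, 7, 5]
3: hit
8: hit
5: hit
8: hit
3: hit
6: fault, evict 7, frames [5, 8, 3, 6]
5: hit
4: fault, evict 8, frames [3, 6, 5, 4]
5: hit
8: fault, evict 3, frames [6, 4, 5, 8]
0: fault, evict 6, frames [4, 5, 8, 0]
5: hit
6: fault, evict 4, frames [8, 0, 5, 6]
Page faults: 9.

9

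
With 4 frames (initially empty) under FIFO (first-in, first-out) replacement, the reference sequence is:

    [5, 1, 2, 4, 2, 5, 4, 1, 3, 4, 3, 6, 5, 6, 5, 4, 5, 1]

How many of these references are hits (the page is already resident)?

5 → miss, frames [5]
1 → miss, frames [5, 1]
2 → miss, frames [5, 1, 2]
4 → miss, frames [5, 1, 2, 4]
2 → hit
5 → hit
4 → hit
1 → hit
3 → miss, evict 5, frames [1, 2, 4, 3]
4 → hit
3 → hit
6 → miss, evict 1, frames [2, 4, 3, 6]
5 → miss, evict 2, frames [4, 3, 6, 5]
6 → hit
5 → hit
4 → hit
5 → hit
1 → miss, evict 4, frames [3, 6, 5, 1]
Hits: 10.

10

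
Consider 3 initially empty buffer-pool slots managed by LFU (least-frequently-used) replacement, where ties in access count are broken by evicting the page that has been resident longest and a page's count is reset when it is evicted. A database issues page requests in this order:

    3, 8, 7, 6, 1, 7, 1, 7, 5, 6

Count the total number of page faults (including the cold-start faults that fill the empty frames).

3 -> fault, frames (3)
8 -> fault, frames (3 8)
7 -> fault, frames (3 8 7)
6 -> fault, evict 3, frames (8 7 6)
1 -> fault, evict 8, frames (7 6 1)
7 -> hit
1 -> hit
7 -> hit
5 -> fault, evict 6, frames (7 1 5)
6 -> fault, evict 5, frames (7 1 6)
Page faults: 7.

7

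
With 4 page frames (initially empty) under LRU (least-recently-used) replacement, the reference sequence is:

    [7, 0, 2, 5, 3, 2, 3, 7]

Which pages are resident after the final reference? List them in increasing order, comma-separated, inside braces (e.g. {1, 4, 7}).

{2, 3, 5, 7}

7 -> miss, frames {7}
0 -> miss, frames {7,0}
2 -> miss, frames {7,0,2}
5 -> miss, frames {7,0,2,5}
3 -> miss, evict 7, frames {0,2,5,3}
2 -> hit
3 -> hit
7 -> miss, evict 0, frames {5,2,3,7}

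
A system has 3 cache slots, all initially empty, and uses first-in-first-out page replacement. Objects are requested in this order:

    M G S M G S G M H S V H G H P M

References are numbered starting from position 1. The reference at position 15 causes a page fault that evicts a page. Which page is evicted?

pos 1: M → fault, frames (M)
pos 2: G → fault, frames (M G)
pos 3: S → fault, frames (M G S)
pos 4: M → hit
pos 5: G → hit
pos 6: S → hit
pos 7: G → hit
pos 8: M → hit
pos 9: H → fault, evict M, frames (G S H)
pos 10: S → hit
pos 11: V → fault, evict G, frames (S H V)
pos 12: H → hit
pos 13: G → fault, evict S, frames (H V G)
pos 14: H → hit
pos 15: P → fault, evict H, frames (V G P)
At position 15, page H is evicted.

H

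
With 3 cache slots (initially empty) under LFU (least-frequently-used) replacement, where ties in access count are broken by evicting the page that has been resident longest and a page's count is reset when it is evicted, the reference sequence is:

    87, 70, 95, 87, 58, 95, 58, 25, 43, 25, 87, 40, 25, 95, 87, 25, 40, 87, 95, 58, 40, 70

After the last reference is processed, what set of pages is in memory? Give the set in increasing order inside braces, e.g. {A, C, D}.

87: fault, frames {87}
70: fault, frames {87,70}
95: fault, frames {87,70,95}
87: hit
58: fault, evict 70, frames {87,95,58}
95: hit
58: hit
25: fault, evict 87, frames {95,58,25}
43: fault, evict 25, frames {95,58,43}
25: fault, evict 43, frames {95,58,25}
87: fault, evict 25, frames {95,58,87}
40: fault, evict 87, frames {95,58,40}
25: fault, evict 40, frames {95,58,25}
95: hit
87: fault, evict 25, frames {95,58,87}
25: fault, evict 87, frames {95,58,25}
40: fault, evict 25, frames {95,58,40}
87: fault, evict 40, frames {95,58,87}
95: hit
58: hit
40: fault, evict 87, frames {95,58,40}
70: fault, evict 40, frames {95,58,70}

{58, 70, 95}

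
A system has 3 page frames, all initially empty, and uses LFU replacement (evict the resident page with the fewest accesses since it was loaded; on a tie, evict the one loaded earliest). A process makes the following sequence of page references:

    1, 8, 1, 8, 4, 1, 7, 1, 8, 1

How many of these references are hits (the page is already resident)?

1: miss, frames [1]
8: miss, frames [1, 8]
1: hit
8: hit
4: miss, frames [1, 8, 4]
1: hit
7: miss, evict 4, frames [1, 8, 7]
1: hit
8: hit
1: hit
Hits: 6.

6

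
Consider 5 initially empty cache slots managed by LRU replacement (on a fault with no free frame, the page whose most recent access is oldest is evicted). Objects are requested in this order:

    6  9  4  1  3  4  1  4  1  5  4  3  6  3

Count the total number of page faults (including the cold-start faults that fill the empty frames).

6 -> fault, frames (6)
9 -> fault, frames (6 9)
4 -> fault, frames (6 9 4)
1 -> fault, frames (6 9 4 1)
3 -> fault, frames (6 9 4 1 3)
4 -> hit
1 -> hit
4 -> hit
1 -> hit
5 -> fault, evict 6, frames (9 3 4 1 5)
4 -> hit
3 -> hit
6 -> fault, evict 9, frames (1 5 4 3 6)
3 -> hit
Page faults: 7.

7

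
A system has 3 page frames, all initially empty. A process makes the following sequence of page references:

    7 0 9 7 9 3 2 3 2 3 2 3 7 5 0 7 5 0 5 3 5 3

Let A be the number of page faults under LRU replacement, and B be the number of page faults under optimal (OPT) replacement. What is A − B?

Under LRU: F F F . . F F . . . . . F F F . . . . F . . → 9 faults.
Under OPT: F F F . . F F . . . . . . F F . . . . F . . → 8 faults.
A − B = 9 − 8 = 1.

1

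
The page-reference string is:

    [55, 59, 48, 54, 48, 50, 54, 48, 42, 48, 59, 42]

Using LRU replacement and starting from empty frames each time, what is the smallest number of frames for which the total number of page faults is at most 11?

f=1: 12 faults
f=2: 10 faults
f=3: 7 faults
f=4: 7 faults
f=5: 6 faults
f=6: 6 faults
Smallest f with faults ≤ 11 is 2.

2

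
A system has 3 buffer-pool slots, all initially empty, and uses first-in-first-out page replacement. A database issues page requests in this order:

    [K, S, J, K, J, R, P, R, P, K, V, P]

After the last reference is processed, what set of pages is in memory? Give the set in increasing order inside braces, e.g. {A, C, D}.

K -> miss, frames (K)
S -> miss, frames (K S)
J -> miss, frames (K S J)
K -> hit
J -> hit
R -> miss, evict K, frames (S J R)
P -> miss, evict S, frames (J R P)
R -> hit
P -> hit
K -> miss, evict J, frames (R P K)
V -> miss, evict R, frames (P K V)
P -> hit

{K, P, V}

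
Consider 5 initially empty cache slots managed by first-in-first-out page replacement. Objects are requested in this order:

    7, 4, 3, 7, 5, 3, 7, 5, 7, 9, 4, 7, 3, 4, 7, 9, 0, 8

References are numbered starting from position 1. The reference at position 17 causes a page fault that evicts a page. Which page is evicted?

pos 1: 7 -> miss, frames [7]
pos 2: 4 -> miss, frames [7, 4]
pos 3: 3 -> miss, frames [7, 4, 3]
pos 4: 7 -> hit
pos 5: 5 -> miss, frames [7, 4, 3, 5]
pos 6: 3 -> hit
pos 7: 7 -> hit
pos 8: 5 -> hit
pos 9: 7 -> hit
pos 10: 9 -> miss, frames [7, 4, 3, 5, 9]
pos 11: 4 -> hit
pos 12: 7 -> hit
pos 13: 3 -> hit
pos 14: 4 -> hit
pos 15: 7 -> hit
pos 16: 9 -> hit
pos 17: 0 -> miss, evict 7, frames [4, 3, 5, 9, 0]
At position 17, page 7 is evicted.

7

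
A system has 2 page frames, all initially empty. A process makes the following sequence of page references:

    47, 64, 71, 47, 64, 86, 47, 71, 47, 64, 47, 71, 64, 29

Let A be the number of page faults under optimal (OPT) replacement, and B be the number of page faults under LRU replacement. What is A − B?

-3

Under OPT: F F F . F F . F . F . F . F → 9 faults.
Under LRU: F F F F F F F F . F . F F F → 12 faults.
A − B = 9 − 12 = -3.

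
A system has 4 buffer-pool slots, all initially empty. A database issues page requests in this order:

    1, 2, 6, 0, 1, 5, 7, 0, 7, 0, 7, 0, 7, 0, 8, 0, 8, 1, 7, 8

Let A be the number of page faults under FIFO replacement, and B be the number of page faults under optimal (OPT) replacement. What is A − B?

1

Under FIFO: F F F F . F F . . . . . . . F . . F . . → 8 faults.
Under OPT: F F F F . F F . . . . . . . F . . . . . → 7 faults.
A − B = 8 − 7 = 1.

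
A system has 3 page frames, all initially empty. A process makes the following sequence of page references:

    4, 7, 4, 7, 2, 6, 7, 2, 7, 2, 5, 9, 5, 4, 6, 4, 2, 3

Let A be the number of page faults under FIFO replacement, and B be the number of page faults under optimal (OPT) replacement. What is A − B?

Under FIFO: F F . . F F . . . . F F . F F . F F → 10 faults.
Under OPT: F F . . F F . . . . F F . F . . F F → 9 faults.
A − B = 10 − 9 = 1.

1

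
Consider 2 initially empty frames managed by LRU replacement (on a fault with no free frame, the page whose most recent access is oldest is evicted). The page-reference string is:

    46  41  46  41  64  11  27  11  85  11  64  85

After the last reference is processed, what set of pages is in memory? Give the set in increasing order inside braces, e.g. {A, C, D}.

{64, 85}

46 -> fault, frames (46)
41 -> fault, frames (46 41)
46 -> hit
41 -> hit
64 -> fault, evict 46, frames (41 64)
11 -> fault, evict 41, frames (64 11)
27 -> fault, evict 64, frames (11 27)
11 -> hit
85 -> fault, evict 27, frames (11 85)
11 -> hit
64 -> fault, evict 85, frames (11 64)
85 -> fault, evict 11, frames (64 85)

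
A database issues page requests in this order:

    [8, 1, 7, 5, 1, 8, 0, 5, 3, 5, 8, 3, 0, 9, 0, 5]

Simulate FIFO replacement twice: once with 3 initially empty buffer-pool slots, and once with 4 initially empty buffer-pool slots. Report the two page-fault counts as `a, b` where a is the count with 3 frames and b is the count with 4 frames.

12, 9

3 frames: F F F F . F F . F F F . F F . F → 12 faults.
4 frames: F F F F . . F . F . F . . F . F → 9 faults.
9 < 12: adding a frame reduced faults, as is typical.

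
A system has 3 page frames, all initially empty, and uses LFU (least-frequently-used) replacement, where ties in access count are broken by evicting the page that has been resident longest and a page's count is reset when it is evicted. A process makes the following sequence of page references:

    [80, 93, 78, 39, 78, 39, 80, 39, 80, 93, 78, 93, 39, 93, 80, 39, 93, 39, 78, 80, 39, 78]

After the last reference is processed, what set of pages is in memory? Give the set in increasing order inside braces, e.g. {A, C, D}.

{39, 78, 93}

80 → fault, frames {80}
93 → fault, frames {80,93}
78 → fault, frames {80,93,78}
39 → fault, evict 80, frames {93,78,39}
78 → hit
39 → hit
80 → fault, evict 93, frames {78,39,80}
39 → hit
80 → hit
93 → fault, evict 78, frames {39,80,93}
78 → fault, evict 93, frames {39,80,78}
93 → fault, evict 78, frames {39,80,93}
39 → hit
93 → hit
80 → hit
39 → hit
93 → hit
39 → hit
78 → fault, evict 80, frames {39,93,78}
80 → fault, evict 78, frames {39,93,80}
39 → hit
78 → fault, evict 80, frames {39,93,78}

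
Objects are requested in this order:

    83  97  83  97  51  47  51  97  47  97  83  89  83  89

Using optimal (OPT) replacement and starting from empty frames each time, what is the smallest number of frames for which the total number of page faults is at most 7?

f=1: 14 faults
f=2: 7 faults
f=3: 6 faults
f=4: 5 faults
f=5: 5 faults
Smallest f with faults ≤ 7 is 2.

2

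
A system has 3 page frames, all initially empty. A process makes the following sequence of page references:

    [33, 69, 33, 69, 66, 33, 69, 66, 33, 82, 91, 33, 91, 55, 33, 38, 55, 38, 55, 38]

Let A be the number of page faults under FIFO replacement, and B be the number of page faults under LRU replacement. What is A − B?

Under FIFO: F F . . F . . . . F F F . F . F . . . . → 8 faults.
Under LRU: F F . . F . . . . F F . . F . F . . . . → 7 faults.
A − B = 8 − 7 = 1.

1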